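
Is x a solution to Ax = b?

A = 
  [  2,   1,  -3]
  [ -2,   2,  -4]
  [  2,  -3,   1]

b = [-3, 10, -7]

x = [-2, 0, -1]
No

Ax = [-1, 8, -5] ≠ b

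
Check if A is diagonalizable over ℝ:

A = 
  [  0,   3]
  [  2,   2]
Yes

tr(A) = 2, det(A) = -6
Characteristic polynomial: λ² - tr(A)λ + det(A) = λ² - 2λ - 6
λ² - 2λ - 6 = 0  ⇒  λ = (2 ± √((-2)² - 4·(-6)))/2 = (2 ± √(28))/2
  = 1 + √7,  1 - √7
Eigenvalues: 1 + √7, 1 - √7  (≈ 3.646, -1.646)
The two irrational eigenvalues are distinct (simple), so each has alg. mult. = geom. mult. = 1.
Sum of geometric multiplicities equals n, so A has n independent eigenvectors.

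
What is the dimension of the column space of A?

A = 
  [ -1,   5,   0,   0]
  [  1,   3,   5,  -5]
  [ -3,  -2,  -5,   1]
Row reduce:
R2 → R2 + (1)·R1
R3 → R3 - (3)·R1
R3 → R3 + (17/8)·R2
REF = 
  [   -1,     5,     0,     0]
  [    0,     8,     5,    -5]
  [    0,     0,  45/8, -77/8]
Pivot columns: 1, 2, 3 → 3 pivots.
dim(Col(A)) = number of pivot columns = 3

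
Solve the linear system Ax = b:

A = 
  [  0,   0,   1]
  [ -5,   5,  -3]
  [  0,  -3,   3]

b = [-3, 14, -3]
Row reduce the augmented matrix [A|b]:
Swap R1 ↔ R2
Swap R2 ↔ R3
REF = 
  [ -5,   5,  -3,  14]
  [  0,  -3,   3,  -3]
  [  0,   0,   1,  -3]

Back-substitution:
x₃ = (-3) / 1 = -3
x₂ = (-3 - (3)(-3)) / (-3) = -2
x₁ = (14 - (5)(-2) - (-3)(-3)) / (-5) = -3

x = [-3, -2, -3]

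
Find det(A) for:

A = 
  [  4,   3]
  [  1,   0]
For a 2×2 matrix, det = ad - bc = (4)(0) - (3)(1) = -3

det(A) = -3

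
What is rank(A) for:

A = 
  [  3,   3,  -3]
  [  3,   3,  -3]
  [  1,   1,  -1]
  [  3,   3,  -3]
Row reduce:
R2 → R2 - (1)·R1
R3 → R3 - (1/3)·R1
R4 → R4 - (1)·R1
REF = 
  [  3,   3,  -3]
  [  0,   0,   0]
  [  0,   0,   0]
  [  0,   0,   0]
Pivot columns: 1 → 1 pivot.

rank(A) = 1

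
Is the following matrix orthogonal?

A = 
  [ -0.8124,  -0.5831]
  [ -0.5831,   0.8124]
Yes

AᵀA = 
  [  1,   0]
  [  0,   1]
≈ I (equal to I up to the 4-dp rounding of the entries)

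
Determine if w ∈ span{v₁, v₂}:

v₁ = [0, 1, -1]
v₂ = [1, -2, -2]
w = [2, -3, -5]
Yes

Form the augmented matrix and row-reduce:
[v₁|v₂|w] = 
  [  0,   1,   2]
  [  1,  -2,  -3]
  [ -1,  -2,  -5]
Swap R1 ↔ R2
R3 → R3 + (1)·R1
R3 → R3 + (4)·R2
REF = 
  [  1,  -2,  -3]
  [  0,   1,   2]
  [  0,   0,   0]

No row of the form [0 0 | nonzero], so the system is consistent. Back-substitution gives c₁ = 1, c₂ = 2: w = (1)·v₁ + (2)·v₂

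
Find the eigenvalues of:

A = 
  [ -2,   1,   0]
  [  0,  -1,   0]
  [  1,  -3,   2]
λ = -1, 2, -2

Characteristic polynomial: det(λI - A) = λ³ + λ² - 4λ - 4
Testing integer divisors of the constant term: p(-1) = 0, so (λ + 1) is a factor:
p(λ) = (λ + 1)(λ² - 4)
λ² - 4 = (λ + 2)(λ - 2)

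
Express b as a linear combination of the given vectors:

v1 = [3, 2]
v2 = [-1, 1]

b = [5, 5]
c1 = 2, c2 = 1

b = 2·v1 + 1·v2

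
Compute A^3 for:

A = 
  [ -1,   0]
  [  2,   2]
A² = A·A:
A²[1,1] = (-1)(-1) + (0)(2) = 1
A²[1,2] = (-1)(0) + (0)(2) = 0
A²[2,1] = (2)(-1) + (2)(2) = 2
A²[2,2] = (2)(0) + (2)(2) = 4
A² = 
  [  1,   0]
  [  2,   4]

A^3 = A^2·A:
A^3[1,1] = (1)(-1) + (0)(2) = -1
A^3[1,2] = (1)(0) + (0)(2) = 0
A^3[2,1] = (2)(-1) + (4)(2) = 6
A^3[2,2] = (2)(0) + (4)(2) = 8
A^3 = 
  [ -1,   0]
  [  6,   8]

Therefore
A^3 = 
  [ -1,   0]
  [  6,   8]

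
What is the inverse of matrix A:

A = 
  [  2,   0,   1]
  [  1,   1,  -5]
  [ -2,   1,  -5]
det(A) = (2)·((1)(-5) - (-5)(1)) - (0)·((1)(-5) - (-5)(-2)) + (1)·((1)(1) - (1)(-2))
  = (2)(0) - (0)(-15) + (1)(3)
  = 3
det(A) = 3 ≠ 0, so A is invertible.

Cofactors Cᵢⱼ = (-1)ⁱ⁺ʲ·Mᵢⱼ:
C = 
  [  0,  15,   3]
  [  1,  -8,  -2]
  [ -1,  11,   2]

adj(A) = Cᵀ:
adj(A) = 
  [  0,   1,  -1]
  [ 15,  -8,  11]
  [  3,  -2,   2]

A⁻¹ = (1/3) · adj(A):
A⁻¹ = 
  [   0,  1/3, -1/3]
  [   5, -8/3, 11/3]
  [   1, -2/3,  2/3]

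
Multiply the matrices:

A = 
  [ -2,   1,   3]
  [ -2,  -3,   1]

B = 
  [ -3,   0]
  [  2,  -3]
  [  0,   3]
A is 2×3 and B is 3×2, so AB is 2×2. Each entry is (row of A)·(column of B):
AB[1,1] = (-2)(-3) + (1)(2) + (3)(0) = 8
AB[1,2] = (-2)(0) + (1)(-3) + (3)(3) = 6
AB[2,1] = (-2)(-3) + (-3)(2) + (1)(0) = 0
AB[2,2] = (-2)(0) + (-3)(-3) + (1)(3) = 12

AB = 
  [  8,   6]
  [  0,  12]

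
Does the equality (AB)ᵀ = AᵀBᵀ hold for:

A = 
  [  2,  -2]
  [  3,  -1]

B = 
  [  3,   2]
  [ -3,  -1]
No

(AB)ᵀ = 
  [ 12,  12]
  [  6,   7]

AᵀBᵀ = 
  [ 12,  -9]
  [ -8,   7]

The two matrices differ, so (AB)ᵀ ≠ AᵀBᵀ in general. The correct identity is (AB)ᵀ = BᵀAᵀ.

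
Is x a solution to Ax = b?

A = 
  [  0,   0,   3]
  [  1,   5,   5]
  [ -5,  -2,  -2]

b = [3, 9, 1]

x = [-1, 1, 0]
No

Ax = [0, 4, 3] ≠ b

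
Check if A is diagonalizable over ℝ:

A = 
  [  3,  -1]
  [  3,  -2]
Yes

tr(A) = 1, det(A) = -3
Characteristic polynomial: λ² - tr(A)λ + det(A) = λ² - λ - 3
λ² - λ - 3 = 0  ⇒  λ = (1 ± √((-1)² - 4·(-3)))/2 = (1 ± √(13))/2
  = (1 + √13)/2,  (1 - √13)/2
Eigenvalues: (1 + √13)/2, (1 - √13)/2  (≈ 2.303, -1.303)
The two irrational eigenvalues are distinct (simple), so each has alg. mult. = geom. mult. = 1.
Sum of geometric multiplicities equals n, so A has n independent eigenvectors.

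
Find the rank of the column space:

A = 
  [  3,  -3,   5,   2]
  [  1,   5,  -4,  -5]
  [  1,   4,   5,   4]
dim(Col(A)) = 3

Row reduce:
R2 → R2 - (1/3)·R1
R3 → R3 - (1/3)·R1
R3 → R3 - (5/6)·R2
REF = 
  [     3,     -3,      5,      2]
  [     0,      6,  -17/3,  -17/3]
  [     0,      0, 145/18, 145/18]
Pivot columns: 1, 2, 3 → 3 pivots.
dim(Col(A)) = number of pivot columns = 3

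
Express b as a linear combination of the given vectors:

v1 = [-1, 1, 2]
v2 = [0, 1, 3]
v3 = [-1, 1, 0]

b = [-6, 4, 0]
c1 = 3, c2 = -2, c3 = 3

b = 3·v1 + -2·v2 + 3·v3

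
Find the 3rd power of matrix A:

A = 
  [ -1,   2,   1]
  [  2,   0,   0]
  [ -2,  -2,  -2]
A² = A·A:
A²[1,1] = (-1)(-1) + (2)(2) + (1)(-2) = 3
A²[1,2] = (-1)(2) + (2)(0) + (1)(-2) = -4
A²[1,3] = (-1)(1) + (2)(0) + (1)(-2) = -3
A²[2,1] = (2)(-1) + (0)(2) + (0)(-2) = -2
A²[2,2] = (2)(2) + (0)(0) + (0)(-2) = 4
A²[2,3] = (2)(1) + (0)(0) + (0)(-2) = 2
A²[3,1] = (-2)(-1) + (-2)(2) + (-2)(-2) = 2
A²[3,2] = (-2)(2) + (-2)(0) + (-2)(-2) = 0
A²[3,3] = (-2)(1) + (-2)(0) + (-2)(-2) = 2
A² = 
  [  3,  -4,  -3]
  [ -2,   4,   2]
  [  2,   0,   2]

A^3 = A^2·A:
A^3[1,1] = (3)(-1) + (-4)(2) + (-3)(-2) = -5
A^3[1,2] = (3)(2) + (-4)(0) + (-3)(-2) = 12
A^3[1,3] = (3)(1) + (-4)(0) + (-3)(-2) = 9
A^3[2,1] = (-2)(-1) + (4)(2) + (2)(-2) = 6
A^3[2,2] = (-2)(2) + (4)(0) + (2)(-2) = -8
A^3[2,3] = (-2)(1) + (4)(0) + (2)(-2) = -6
A^3[3,1] = (2)(-1) + (0)(2) + (2)(-2) = -6
A^3[3,2] = (2)(2) + (0)(0) + (2)(-2) = 0
A^3[3,3] = (2)(1) + (0)(0) + (2)(-2) = -2
A^3 = 
  [ -5,  12,   9]
  [  6,  -8,  -6]
  [ -6,   0,  -2]

Therefore
A^3 = 
  [ -5,  12,   9]
  [  6,  -8,  -6]
  [ -6,   0,  -2]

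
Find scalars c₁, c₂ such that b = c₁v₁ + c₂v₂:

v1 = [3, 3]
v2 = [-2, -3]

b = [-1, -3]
c1 = 1, c2 = 2

b = 1·v1 + 2·v2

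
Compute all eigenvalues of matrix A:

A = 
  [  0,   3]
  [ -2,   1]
λ = (1 + i√23)/2, (1 - i√23)/2  (≈ 0.5 + 2.398i, 0.5 - 2.398i)

tr(A) = 1, det(A) = 6
Characteristic polynomial: λ² - tr(A)λ + det(A) = λ² - λ + 6
λ² - λ + 6 = 0  ⇒  λ = (1 ± √((-1)² - 4·(6)))/2 = (1 ± √(-23))/2
  = (1 + i√23)/2,  (1 - i√23)/2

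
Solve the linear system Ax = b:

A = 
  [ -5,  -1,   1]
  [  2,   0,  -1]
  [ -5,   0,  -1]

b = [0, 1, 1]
x = [0, -1, -1]

Row reduce the augmented matrix [A|b]:
R2 → R2 + (2/5)·R1
R3 → R3 - (1)·R1
R3 → R3 + (5/2)·R2
REF = 
  [  -5,   -1,    1,    0]
  [   0, -2/5, -3/5,    1]
  [   0,    0, -7/2,  7/2]

Back-substitution:
x₃ = (7/2) / (-7/2) = -1
x₂ = (1 - (-3/5)(-1)) / (-2/5) = -1
x₁ = (0 - (-1)(-1) - (1)(-1)) / (-5) = 0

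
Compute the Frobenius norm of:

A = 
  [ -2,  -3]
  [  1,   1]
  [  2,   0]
||A||_F = 4.359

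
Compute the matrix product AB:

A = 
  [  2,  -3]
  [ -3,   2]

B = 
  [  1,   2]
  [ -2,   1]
AB = 
  [  8,   1]
  [ -7,  -4]

A is 2×2 and B is 2×2, so AB is 2×2. Each entry is (row of A)·(column of B):
AB[1,1] = (2)(1) + (-3)(-2) = 8
AB[1,2] = (2)(2) + (-3)(1) = 1
AB[2,1] = (-3)(1) + (2)(-2) = -7
AB[2,2] = (-3)(2) + (2)(1) = -4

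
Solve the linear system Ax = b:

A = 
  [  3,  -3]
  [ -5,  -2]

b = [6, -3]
x = [1, -1]

Row reduce the augmented matrix [A|b]:
R2 → R2 + (5/3)·R1
REF = 
  [  3,  -3,   6]
  [  0,  -7,   7]

Back-substitution:
x₂ = 7 / (-7) = -1
x₁ = (6 - (-3)(-1)) / 3 = 1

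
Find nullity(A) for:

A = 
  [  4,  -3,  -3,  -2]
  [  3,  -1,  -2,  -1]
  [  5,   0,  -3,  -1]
nullity(A) = 2

Row reduce:
R2 → R2 - (3/4)·R1
R3 → R3 - (5/4)·R1
R3 → R3 - (3)·R2
REF = 
  [  4,  -3,  -3,  -2]
  [  0, 5/4, 1/4, 1/2]
  [  0,   0,   0,   0]
Pivot columns: 1, 2 → 2 pivots.
rank(A) = 2, so nullity(A) = 4 - 2 = 2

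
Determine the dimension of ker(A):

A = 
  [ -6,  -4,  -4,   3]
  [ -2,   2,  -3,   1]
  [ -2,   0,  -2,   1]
nullity(A) = 2

Row reduce:
R2 → R2 - (1/3)·R1
R3 → R3 - (1/3)·R1
R3 → R3 - (2/5)·R2
REF = 
  [  -6,   -4,   -4,    3]
  [   0, 10/3, -5/3,    0]
  [   0,    0,    0,    0]
Pivot columns: 1, 2 → 2 pivots.
rank(A) = 2, so nullity(A) = 4 - 2 = 2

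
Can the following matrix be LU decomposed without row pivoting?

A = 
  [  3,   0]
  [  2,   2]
Yes.
A[1,1] = 3 ≠ 0, so Gaussian elimination proceeds without a row swap: multiplier ℓ₂₁ = (2)/(3) = 2/3, and U[2,2] = 2 - (2/3)(0) = 2.
L = 
  [  1,   0]
  [2/3,   1]
U = 
  [  3,   0]
  [  0,   2]
Check row 2 of LU: [(2/3)(3), (2/3)(0) + 2] = [2, 2] = row 2 of A ✓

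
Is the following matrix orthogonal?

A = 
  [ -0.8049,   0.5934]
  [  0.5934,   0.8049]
Yes

AᵀA = 
  [  1,   0]
  [  0,   1]
≈ I (equal to I up to the 4-dp rounding of the entries)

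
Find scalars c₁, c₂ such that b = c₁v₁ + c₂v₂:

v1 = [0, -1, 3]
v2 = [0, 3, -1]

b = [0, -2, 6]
c1 = 2, c2 = 0

b = 2·v1 + 0·v2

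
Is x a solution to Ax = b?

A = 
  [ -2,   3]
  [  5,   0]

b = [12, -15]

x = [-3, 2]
Yes

Ax = [12, -15] = b ✓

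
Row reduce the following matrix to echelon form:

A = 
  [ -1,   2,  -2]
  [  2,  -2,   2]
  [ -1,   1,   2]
Row operations:
R2 → R2 + (2)·R1
R3 → R3 - (1)·R1
R3 → R3 + (1/2)·R2

Resulting echelon form:
REF = 
  [ -1,   2,  -2]
  [  0,   2,  -2]
  [  0,   0,   3]

Rank = 3 (number of non-zero pivot rows).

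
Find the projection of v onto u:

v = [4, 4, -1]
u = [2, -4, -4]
proj_u(v) = [-2/9, 4/9, 4/9]

v·u = (4)(2) + (4)(-4) + (-1)(-4) = -4
u·u = (2)² + (-4)² + (-4)² = 36
proj_u(v) = (v·u / u·u) × u = (-4/36) × u = (-1/9) × u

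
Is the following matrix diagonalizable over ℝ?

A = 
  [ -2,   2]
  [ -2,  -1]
No

tr(A) = -3, det(A) = 6
Characteristic polynomial: λ² - tr(A)λ + det(A) = λ² + 3λ + 6
λ² + 3λ + 6 = 0  ⇒  λ = (-3 ± √((3)² - 4·(6)))/2 = (-3 ± √(-15))/2
  = (-3 + i√15)/2,  (-3 - i√15)/2
Eigenvalues: (-3 + i√15)/2, (-3 - i√15)/2  (≈ -1.5 + 1.936i, -1.5 - 1.936i)
Has complex eigenvalues (not diagonalizable over ℝ).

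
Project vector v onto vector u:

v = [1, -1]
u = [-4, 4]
v·u = (1)(-4) + (-1)(4) = -8
u·u = (-4)² + (4)² = 32
proj_u(v) = (v·u / u·u) × u = (-8/32) × u = (-1/4) × u

proj_u(v) = [1, -1]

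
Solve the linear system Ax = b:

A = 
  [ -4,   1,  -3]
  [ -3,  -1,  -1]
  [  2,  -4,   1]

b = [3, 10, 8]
Row reduce the augmented matrix [A|b]:
R2 → R2 - (3/4)·R1
R3 → R3 + (1/2)·R1
R3 → R3 - (2)·R2
REF = 
  [  -4,    1,   -3,    3]
  [   0, -7/4,  5/4, 31/4]
  [   0,    0,   -3,   -6]

Back-substitution:
x₃ = (-6) / (-3) = 2
x₂ = (31/4 - (5/4)(2)) / (-7/4) = -3
x₁ = (3 - (1)(-3) - (-3)(2)) / (-4) = -3

x = [-3, -3, 2]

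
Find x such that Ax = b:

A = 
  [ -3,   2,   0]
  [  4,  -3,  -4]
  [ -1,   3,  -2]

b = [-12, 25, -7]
x = [2, -3, -2]

Row reduce the augmented matrix [A|b]:
R2 → R2 + (4/3)·R1
R3 → R3 - (1/3)·R1
R3 → R3 + (7)·R2
REF = 
  [  -3,    2,    0,  -12]
  [   0, -1/3,   -4,    9]
  [   0,    0,  -30,   60]

Back-substitution:
x₃ = 60 / (-30) = -2
x₂ = (9 - (-4)(-2)) / (-1/3) = -3
x₁ = (-12 - (2)(-3) - (0)(-2)) / (-3) = 2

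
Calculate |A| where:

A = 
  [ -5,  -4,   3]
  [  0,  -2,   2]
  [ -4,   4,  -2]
28

Cofactor expansion along row 1:
det(A) = (-5)·((-2)(-2) - (2)(4)) - (-4)·((0)(-2) - (2)(-4)) + (3)·((0)(4) - (-2)(-4))
  = (-5)(-4) - (-4)(8) + (3)(-8)
  = 28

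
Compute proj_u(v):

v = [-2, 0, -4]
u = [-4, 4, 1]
proj_u(v) = [-16/33, 16/33, 4/33]

v·u = (-2)(-4) + (0)(4) + (-4)(1) = 4
u·u = (-4)² + (4)² + (1)² = 33
proj_u(v) = (v·u / u·u) × u = (4/33) × u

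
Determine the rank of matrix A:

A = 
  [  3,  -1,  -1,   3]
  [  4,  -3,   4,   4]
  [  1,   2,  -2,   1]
rank(A) = 3

Row reduce:
R2 → R2 - (4/3)·R1
R3 → R3 - (1/3)·R1
R3 → R3 + (7/5)·R2
REF = 
  [   3,   -1,   -1,    3]
  [   0, -5/3, 16/3,    0]
  [   0,    0, 29/5,    0]
Pivot columns: 1, 2, 3 → 3 pivots.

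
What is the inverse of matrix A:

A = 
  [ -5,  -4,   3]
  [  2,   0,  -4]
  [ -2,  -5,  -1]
det(A) = (-5)·((0)(-1) - (-4)(-5)) - (-4)·((2)(-1) - (-4)(-2)) + (3)·((2)(-5) - (0)(-2))
  = (-5)(-20) - (-4)(-10) + (3)(-10)
  = 30
det(A) = 30 ≠ 0, so A is invertible.

Cofactors Cᵢⱼ = (-1)ⁱ⁺ʲ·Mᵢⱼ:
C = 
  [-20,  10, -10]
  [-19,  11, -17]
  [ 16, -14,   8]

adj(A) = Cᵀ:
adj(A) = 
  [-20, -19,  16]
  [ 10,  11, -14]
  [-10, -17,   8]

A⁻¹ = (1/30) · adj(A):
A⁻¹ = 
  [  -2/3, -19/30,   8/15]
  [   1/3,  11/30,  -7/15]
  [  -1/3, -17/30,   4/15]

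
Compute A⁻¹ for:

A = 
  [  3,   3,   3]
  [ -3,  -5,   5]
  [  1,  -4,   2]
det(A) = (3)·((-5)(2) - (5)(-4)) - (3)·((-3)(2) - (5)(1)) + (3)·((-3)(-4) - (-5)(1))
  = (3)(10) - (3)(-11) + (3)(17)
  = 114
det(A) = 114 ≠ 0, so A is invertible.

Cofactors Cᵢⱼ = (-1)ⁱ⁺ʲ·Mᵢⱼ:
C = 
  [ 10,  11,  17]
  [-18,   3,  15]
  [ 30, -24,  -6]

adj(A) = Cᵀ:
adj(A) = 
  [ 10, -18,  30]
  [ 11,   3, -24]
  [ 17,  15,  -6]

A⁻¹ = (1/114) · adj(A):
A⁻¹ = 
  [  5/57,  -3/19,   5/19]
  [11/114,   1/38,  -4/19]
  [17/114,   5/38,  -1/19]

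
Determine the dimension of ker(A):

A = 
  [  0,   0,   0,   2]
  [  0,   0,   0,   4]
nullity(A) = 3

Row reduce:
R2 → R2 - (2)·R1
REF = 
  [  0,   0,   0,   2]
  [  0,   0,   0,   0]
Pivot columns: 4 → 1 pivot.
rank(A) = 1, so nullity(A) = 4 - 1 = 3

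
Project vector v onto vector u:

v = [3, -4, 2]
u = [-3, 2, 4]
v·u = (3)(-3) + (-4)(2) + (2)(4) = -9
u·u = (-3)² + (2)² + (4)² = 29
proj_u(v) = (v·u / u·u) × u = (-9/29) × u

proj_u(v) = [27/29, -18/29, -36/29]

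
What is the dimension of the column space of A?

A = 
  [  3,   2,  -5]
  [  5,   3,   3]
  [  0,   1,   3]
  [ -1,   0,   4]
dim(Col(A)) = 3

Row reduce:
R2 → R2 - (5/3)·R1
R4 → R4 + (1/3)·R1
R3 → R3 + (3)·R2
R4 → R4 + (2)·R2
R4 → R4 - (25/37)·R3
REF = 
  [   3,    2,   -5]
  [   0, -1/3, 34/3]
  [   0,    0,   37]
  [   0,    0,    0]
Pivot columns: 1, 2, 3 → 3 pivots.
dim(Col(A)) = number of pivot columns = 3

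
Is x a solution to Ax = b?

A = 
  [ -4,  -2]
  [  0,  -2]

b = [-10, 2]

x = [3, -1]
Yes

Ax = [-10, 2] = b ✓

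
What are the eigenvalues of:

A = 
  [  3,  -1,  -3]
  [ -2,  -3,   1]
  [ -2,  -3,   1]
λ = 0, (1 + √57)/2, (1 - √57)/2  (≈ 0, 4.275, -3.275)

Characteristic polynomial: det(λI - A) = λ³ - λ² - 14λ
The constant term is 0, so λ = 0 is a root: p(λ) = λ(λ² - λ - 14)
λ² - λ - 14 = 0  ⇒  λ = (1 ± √((-1)² - 4·(-14)))/2 = (1 ± √(57))/2
  = (1 + √57)/2,  (1 - √57)/2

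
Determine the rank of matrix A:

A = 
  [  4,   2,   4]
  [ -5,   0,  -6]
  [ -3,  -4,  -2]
Row reduce:
R2 → R2 + (5/4)·R1
R3 → R3 + (3/4)·R1
R3 → R3 + (1)·R2
REF = 
  [  4,   2,   4]
  [  0, 5/2,  -1]
  [  0,   0,   0]
Pivot columns: 1, 2 → 2 pivots.

rank(A) = 2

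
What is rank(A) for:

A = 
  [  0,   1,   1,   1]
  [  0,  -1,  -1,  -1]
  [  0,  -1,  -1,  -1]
Row reduce:
R2 → R2 + (1)·R1
R3 → R3 + (1)·R1
REF = 
  [  0,   1,   1,   1]
  [  0,   0,   0,   0]
  [  0,   0,   0,   0]
Pivot columns: 2 → 1 pivot.

rank(A) = 1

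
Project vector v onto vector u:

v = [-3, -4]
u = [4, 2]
proj_u(v) = [-4, -2]

v·u = (-3)(4) + (-4)(2) = -20
u·u = (4)² + (2)² = 20
proj_u(v) = (v·u / u·u) × u = (-20/20) × u = (-1) × u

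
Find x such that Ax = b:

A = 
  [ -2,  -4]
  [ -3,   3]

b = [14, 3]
Row reduce the augmented matrix [A|b]:
R2 → R2 - (3/2)·R1
REF = 
  [ -2,  -4,  14]
  [  0,   9, -18]

Back-substitution:
x₂ = (-18) / 9 = -2
x₁ = (14 - (-4)(-2)) / (-2) = -3

x = [-3, -2]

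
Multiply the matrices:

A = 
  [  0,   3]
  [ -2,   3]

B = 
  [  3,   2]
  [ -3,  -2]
A is 2×2 and B is 2×2, so AB is 2×2. Each entry is (row of A)·(column of B):
AB[1,1] = (0)(3) + (3)(-3) = -9
AB[1,2] = (0)(2) + (3)(-2) = -6
AB[2,1] = (-2)(3) + (3)(-3) = -15
AB[2,2] = (-2)(2) + (3)(-2) = -10

AB = 
  [ -9,  -6]
  [-15, -10]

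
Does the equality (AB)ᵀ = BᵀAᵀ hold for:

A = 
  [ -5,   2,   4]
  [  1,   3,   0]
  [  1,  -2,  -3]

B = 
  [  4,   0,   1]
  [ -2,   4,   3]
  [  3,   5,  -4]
Yes

(AB)ᵀ = 
  [-12,  -2,  -1]
  [ 28,  12, -23]
  [-15,  10,   7]

BᵀAᵀ = 
  [-12,  -2,  -1]
  [ 28,  12, -23]
  [-15,  10,   7]

Both sides are equal — this is the standard identity (AB)ᵀ = BᵀAᵀ, which holds for all A, B.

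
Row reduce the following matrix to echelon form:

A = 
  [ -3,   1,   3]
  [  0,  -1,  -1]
Row operations:
No row operations needed (already in echelon form).

Resulting echelon form:
REF = 
  [ -3,   1,   3]
  [  0,  -1,  -1]

Rank = 2 (number of non-zero pivot rows).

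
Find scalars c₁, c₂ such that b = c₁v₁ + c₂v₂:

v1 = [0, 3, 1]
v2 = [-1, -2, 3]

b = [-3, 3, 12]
c1 = 3, c2 = 3

b = 3·v1 + 3·v2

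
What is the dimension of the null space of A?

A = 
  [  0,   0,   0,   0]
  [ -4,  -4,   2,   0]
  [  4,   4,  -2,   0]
nullity(A) = 3

Row reduce:
Swap R1 ↔ R2
R3 → R3 + (1)·R1
REF = 
  [ -4,  -4,   2,   0]
  [  0,   0,   0,   0]
  [  0,   0,   0,   0]
Pivot columns: 1 → 1 pivot.
rank(A) = 1, so nullity(A) = 4 - 1 = 3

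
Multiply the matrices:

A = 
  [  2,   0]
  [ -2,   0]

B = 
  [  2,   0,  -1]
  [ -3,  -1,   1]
AB = 
  [  4,   0,  -2]
  [ -4,   0,   2]

A is 2×2 and B is 2×3, so AB is 2×3. Each entry is (row of A)·(column of B):
AB[1,1] = (2)(2) + (0)(-3) = 4
AB[1,2] = (2)(0) + (0)(-1) = 0
AB[1,3] = (2)(-1) + (0)(1) = -2
AB[2,1] = (-2)(2) + (0)(-3) = -4
AB[2,2] = (-2)(0) + (0)(-1) = 0
AB[2,3] = (-2)(-1) + (0)(1) = 2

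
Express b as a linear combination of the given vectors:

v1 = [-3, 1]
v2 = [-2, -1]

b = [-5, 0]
c1 = 1, c2 = 1

b = 1·v1 + 1·v2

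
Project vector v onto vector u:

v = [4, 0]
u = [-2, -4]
proj_u(v) = [4/5, 8/5]

v·u = (4)(-2) + (0)(-4) = -8
u·u = (-2)² + (-4)² = 20
proj_u(v) = (v·u / u·u) × u = (-8/20) × u = (-2/5) × u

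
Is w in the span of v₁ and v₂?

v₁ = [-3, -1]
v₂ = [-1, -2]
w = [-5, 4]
Yes

Form the augmented matrix and row-reduce:
[v₁|v₂|w] = 
  [ -3,  -1,  -5]
  [ -1,  -2,   4]
R2 → R2 - (1/3)·R1
REF = 
  [  -3,   -1,   -5]
  [   0, -5/3, 17/3]

No row of the form [0 0 | nonzero], so the system is consistent. Back-substitution gives c₁ = 14/5, c₂ = -17/5: w = (14/5)·v₁ + (-17/5)·v₂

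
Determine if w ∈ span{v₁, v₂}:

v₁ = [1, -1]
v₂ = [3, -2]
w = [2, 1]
Yes

Form the augmented matrix and row-reduce:
[v₁|v₂|w] = 
  [  1,   3,   2]
  [ -1,  -2,   1]
R2 → R2 + (1)·R1
REF = 
  [  1,   3,   2]
  [  0,   1,   3]

No row of the form [0 0 | nonzero], so the system is consistent. Back-substitution gives c₁ = -7, c₂ = 3: w = (-7)·v₁ + (3)·v₂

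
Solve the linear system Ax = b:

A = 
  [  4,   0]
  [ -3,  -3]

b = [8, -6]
Row reduce the augmented matrix [A|b]:
R2 → R2 + (3/4)·R1
REF = 
  [  4,   0,   8]
  [  0,  -3,   0]

Back-substitution:
x₂ = 0 / (-3) = 0
x₁ = (8 - (0)(0)) / 4 = 2

x = [2, 0]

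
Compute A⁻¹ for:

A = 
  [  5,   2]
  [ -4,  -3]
det(A) = (5)(-3) - (2)(-4) = -7
For a 2×2 matrix, A⁻¹ = (1/det(A)) · [[d, -b], [-c, a]]
    = (-1/7) · [[-3, -2], [4, 5]]

A⁻¹ = 
  [ 3/7,  2/7]
  [-4/7, -5/7]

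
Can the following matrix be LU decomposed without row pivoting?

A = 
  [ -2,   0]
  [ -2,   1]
Yes.
A[1,1] = -2 ≠ 0, so Gaussian elimination proceeds without a row swap: multiplier ℓ₂₁ = (-2)/(-2) = 1, and U[2,2] = 1 - (1)(0) = 1.
L = 
  [  1,   0]
  [  1,   1]
U = 
  [ -2,   0]
  [  0,   1]
Check row 2 of LU: [(1)(-2), (1)(0) + 1] = [-2, 1] = row 2 of A ✓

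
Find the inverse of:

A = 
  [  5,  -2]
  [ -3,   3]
det(A) = (5)(3) - (-2)(-3) = 9
For a 2×2 matrix, A⁻¹ = (1/det(A)) · [[d, -b], [-c, a]]
    = (1/9) · [[3, 2], [3, 5]]

A⁻¹ = 
  [1/3, 2/9]
  [1/3, 5/9]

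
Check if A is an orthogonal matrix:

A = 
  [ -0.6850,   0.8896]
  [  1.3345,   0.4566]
No

AᵀA = 
  [  2.2501,   0]
  [  0,   0.9999]
≠ I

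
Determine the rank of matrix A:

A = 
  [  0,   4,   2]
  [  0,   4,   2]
Row reduce:
R2 → R2 - (1)·R1
REF = 
  [  0,   4,   2]
  [  0,   0,   0]
Pivot columns: 2 → 1 pivot.

rank(A) = 1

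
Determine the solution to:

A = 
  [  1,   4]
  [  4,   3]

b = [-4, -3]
x = [0, -1]

Row reduce the augmented matrix [A|b]:
R2 → R2 - (4)·R1
REF = 
  [  1,   4,  -4]
  [  0, -13,  13]

Back-substitution:
x₂ = 13 / (-13) = -1
x₁ = (-4 - (4)(-1)) / 1 = 0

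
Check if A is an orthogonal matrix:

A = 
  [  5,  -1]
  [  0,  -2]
No

AᵀA = 
  [ 25,  -5]
  [ -5,   5]
≠ I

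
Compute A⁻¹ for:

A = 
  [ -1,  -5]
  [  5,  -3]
det(A) = (-1)(-3) - (-5)(5) = 28
For a 2×2 matrix, A⁻¹ = (1/det(A)) · [[d, -b], [-c, a]]
    = (1/28) · [[-3, 5], [-5, -1]]

A⁻¹ = 
  [-3/28,  5/28]
  [-5/28, -1/28]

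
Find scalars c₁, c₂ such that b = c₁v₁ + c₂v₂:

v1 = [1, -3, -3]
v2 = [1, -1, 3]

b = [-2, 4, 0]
c1 = -1, c2 = -1

b = -1·v1 + -1·v2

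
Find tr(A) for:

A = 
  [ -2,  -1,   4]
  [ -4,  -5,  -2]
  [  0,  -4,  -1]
-8

tr(A) = -2 + -5 + -1 = -8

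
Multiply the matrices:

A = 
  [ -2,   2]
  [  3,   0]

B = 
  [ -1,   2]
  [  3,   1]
A is 2×2 and B is 2×2, so AB is 2×2. Each entry is (row of A)·(column of B):
AB[1,1] = (-2)(-1) + (2)(3) = 8
AB[1,2] = (-2)(2) + (2)(1) = -2
AB[2,1] = (3)(-1) + (0)(3) = -3
AB[2,2] = (3)(2) + (0)(1) = 6

AB = 
  [  8,  -2]
  [ -3,   6]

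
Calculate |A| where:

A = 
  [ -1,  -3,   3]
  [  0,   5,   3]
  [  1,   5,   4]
Cofactor expansion along row 1:
det(A) = (-1)·((5)(4) - (3)(5)) - (-3)·((0)(4) - (3)(1)) + (3)·((0)(5) - (5)(1))
  = (-1)(5) - (-3)(-3) + (3)(-5)
  = -29

det(A) = -29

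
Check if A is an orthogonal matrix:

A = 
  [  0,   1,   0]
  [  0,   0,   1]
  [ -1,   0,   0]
Yes

AᵀA = 
  [  1,   0,   0]
  [  0,   1,   0]
  [  0,   0,   1]
= I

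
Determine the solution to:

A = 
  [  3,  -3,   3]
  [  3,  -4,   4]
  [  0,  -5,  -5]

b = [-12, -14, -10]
Row reduce the augmented matrix [A|b]:
R2 → R2 - (1)·R1
R3 → R3 - (5)·R2
REF = 
  [  3,  -3,   3, -12]
  [  0,  -1,   1,  -2]
  [  0,   0, -10,   0]

Back-substitution:
x₃ = 0 / (-10) = 0
x₂ = (-2 - (1)(0)) / (-1) = 2
x₁ = (-12 - (-3)(2) - (3)(0)) / 3 = -2

x = [-2, 2, 0]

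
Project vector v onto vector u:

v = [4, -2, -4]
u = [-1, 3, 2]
proj_u(v) = [9/7, -27/7, -18/7]

v·u = (4)(-1) + (-2)(3) + (-4)(2) = -18
u·u = (-1)² + (3)² + (2)² = 14
proj_u(v) = (v·u / u·u) × u = (-18/14) × u = (-9/7) × u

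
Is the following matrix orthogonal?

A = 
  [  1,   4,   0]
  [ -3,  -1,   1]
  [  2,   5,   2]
No

AᵀA = 
  [ 14,  17,   1]
  [ 17,  42,   9]
  [  1,   9,   5]
≠ I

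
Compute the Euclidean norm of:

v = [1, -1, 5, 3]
6

||v||₂ = √((1)² + (-1)² + (5)² + (3)²) = √36 = 6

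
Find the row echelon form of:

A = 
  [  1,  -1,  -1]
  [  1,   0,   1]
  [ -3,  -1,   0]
Row operations:
R2 → R2 - (1)·R1
R3 → R3 + (3)·R1
R3 → R3 + (4)·R2

Resulting echelon form:
REF = 
  [  1,  -1,  -1]
  [  0,   1,   2]
  [  0,   0,   5]

Rank = 3 (number of non-zero pivot rows).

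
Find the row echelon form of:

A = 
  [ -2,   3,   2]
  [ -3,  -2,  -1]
Row operations:
R2 → R2 - (3/2)·R1

Resulting echelon form:
REF = 
  [   -2,     3,     2]
  [    0, -13/2,    -4]

Rank = 2 (number of non-zero pivot rows).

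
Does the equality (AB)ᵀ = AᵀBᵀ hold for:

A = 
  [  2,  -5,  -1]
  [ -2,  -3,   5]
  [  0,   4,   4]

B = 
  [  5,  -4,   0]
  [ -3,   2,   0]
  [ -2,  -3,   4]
No

(AB)ᵀ = 
  [ 27, -11, -20]
  [-15, -13,  -4]
  [ -4,  20,  16]

AᵀBᵀ = 
  [ 18, -10,   2]
  [-13,   9,  35]
  [-25,  13,   3]

The two matrices differ, so (AB)ᵀ ≠ AᵀBᵀ in general. The correct identity is (AB)ᵀ = BᵀAᵀ.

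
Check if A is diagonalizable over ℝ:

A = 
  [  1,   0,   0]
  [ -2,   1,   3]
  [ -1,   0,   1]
No

Characteristic polynomial: det(λI - A) = λ³ - 3λ² + 3λ - 1
Testing integer divisors of the constant term: p(1) = 0, so (λ - 1) is a factor:
p(λ) = (λ - 1)(λ² - 2λ + 1)
λ² - 2λ + 1 = (λ - 1)²
Eigenvalues: 1, 1, 1
λ=1: alg. mult. = 3, geom. mult. = 3 - rank(A - (1)I) = 3 - 2 = 1
Sum of geometric multiplicities = 1 < n = 3, so there aren't enough independent eigenvectors.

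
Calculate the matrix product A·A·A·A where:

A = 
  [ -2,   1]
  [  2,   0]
A² = A·A:
A²[1,1] = (-2)(-2) + (1)(2) = 6
A²[1,2] = (-2)(1) + (1)(0) = -2
A²[2,1] = (2)(-2) + (0)(2) = -4
A²[2,2] = (2)(1) + (0)(0) = 2
A² = 
  [  6,  -2]
  [ -4,   2]

A^3 = A^2·A:
A^3[1,1] = (6)(-2) + (-2)(2) = -16
A^3[1,2] = (6)(1) + (-2)(0) = 6
A^3[2,1] = (-4)(-2) + (2)(2) = 12
A^3[2,2] = (-4)(1) + (2)(0) = -4
A^3 = 
  [-16,   6]
  [ 12,  -4]

A^4 = A^3·A:
A^4[1,1] = (-16)(-2) + (6)(2) = 44
A^4[1,2] = (-16)(1) + (6)(0) = -16
A^4[2,1] = (12)(-2) + (-4)(2) = -32
A^4[2,2] = (12)(1) + (-4)(0) = 12
A^4 = 
  [ 44, -16]
  [-32,  12]

Therefore
A^4 = 
  [ 44, -16]
  [-32,  12]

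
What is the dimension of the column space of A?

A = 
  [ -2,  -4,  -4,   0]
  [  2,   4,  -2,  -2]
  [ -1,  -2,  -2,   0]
Row reduce:
R2 → R2 + (1)·R1
R3 → R3 - (1/2)·R1
REF = 
  [ -2,  -4,  -4,   0]
  [  0,   0,  -6,  -2]
  [  0,   0,   0,   0]
Pivot columns: 1, 3 → 2 pivots.
dim(Col(A)) = number of pivot columns = 2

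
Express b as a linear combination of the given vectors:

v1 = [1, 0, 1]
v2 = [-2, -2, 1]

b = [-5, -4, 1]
c1 = -1, c2 = 2

b = -1·v1 + 2·v2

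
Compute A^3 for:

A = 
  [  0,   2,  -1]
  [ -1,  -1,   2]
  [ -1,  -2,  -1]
A^3 = 
  [ -5, -12,  -4]
  [  8,   9,  -6]
  [  0,   8,   3]

A² = A·A:
A²[1,1] = (0)(0) + (2)(-1) + (-1)(-1) = -1
A²[1,2] = (0)(2) + (2)(-1) + (-1)(-2) = 0
A²[1,3] = (0)(-1) + (2)(2) + (-1)(-1) = 5
A²[2,1] = (-1)(0) + (-1)(-1) + (2)(-1) = -1
A²[2,2] = (-1)(2) + (-1)(-1) + (2)(-2) = -5
A²[2,3] = (-1)(-1) + (-1)(2) + (2)(-1) = -3
A²[3,1] = (-1)(0) + (-2)(-1) + (-1)(-1) = 3
A²[3,2] = (-1)(2) + (-2)(-1) + (-1)(-2) = 2
A²[3,3] = (-1)(-1) + (-2)(2) + (-1)(-1) = -2
A² = 
  [ -1,   0,   5]
  [ -1,  -5,  -3]
  [  3,   2,  -2]

A^3 = A^2·A:
A^3[1,1] = (-1)(0) + (0)(-1) + (5)(-1) = -5
A^3[1,2] = (-1)(2) + (0)(-1) + (5)(-2) = -12
A^3[1,3] = (-1)(-1) + (0)(2) + (5)(-1) = -4
A^3[2,1] = (-1)(0) + (-5)(-1) + (-3)(-1) = 8
A^3[2,2] = (-1)(2) + (-5)(-1) + (-3)(-2) = 9
A^3[2,3] = (-1)(-1) + (-5)(2) + (-3)(-1) = -6
A^3[3,1] = (3)(0) + (2)(-1) + (-2)(-1) = 0
A^3[3,2] = (3)(2) + (2)(-1) + (-2)(-2) = 8
A^3[3,3] = (3)(-1) + (2)(2) + (-2)(-1) = 3
A^3 = 
  [ -5, -12,  -4]
  [  8,   9,  -6]
  [  0,   8,   3]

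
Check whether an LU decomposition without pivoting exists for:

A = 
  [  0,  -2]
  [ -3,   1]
No.
A[1,1] = 0 but A[2,1] = -3 ≠ 0. Any LU with L unit lower triangular has (LU)[1,1] = U[1,1] and (LU)[2,1] = L[2,1]·U[1,1]; matching A forces U[1,1] = 0, which then forces (LU)[2,1] = 0 ≠ -3. A row swap (pivoting) is required.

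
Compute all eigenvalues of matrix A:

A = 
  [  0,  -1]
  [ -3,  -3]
tr(A) = -3, det(A) = -3
Characteristic polynomial: λ² - tr(A)λ + det(A) = λ² + 3λ - 3
λ² + 3λ - 3 = 0  ⇒  λ = (-3 ± √((3)² - 4·(-3)))/2 = (-3 ± √(21))/2
  = (-3 + √21)/2,  (-3 - √21)/2

λ = (-3 + √21)/2, (-3 - √21)/2  (≈ 0.7913, -3.791)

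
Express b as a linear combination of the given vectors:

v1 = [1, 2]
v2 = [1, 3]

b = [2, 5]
c1 = 1, c2 = 1

b = 1·v1 + 1·v2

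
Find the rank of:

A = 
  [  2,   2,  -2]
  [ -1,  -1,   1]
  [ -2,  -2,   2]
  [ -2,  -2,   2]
rank(A) = 1

Row reduce:
R2 → R2 + (1/2)·R1
R3 → R3 + (1)·R1
R4 → R4 + (1)·R1
REF = 
  [  2,   2,  -2]
  [  0,   0,   0]
  [  0,   0,   0]
  [  0,   0,   0]
Pivot columns: 1 → 1 pivot.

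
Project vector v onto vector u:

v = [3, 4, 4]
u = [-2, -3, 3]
proj_u(v) = [6/11, 9/11, -9/11]

v·u = (3)(-2) + (4)(-3) + (4)(3) = -6
u·u = (-2)² + (-3)² + (3)² = 22
proj_u(v) = (v·u / u·u) × u = (-6/22) × u = (-3/11) × u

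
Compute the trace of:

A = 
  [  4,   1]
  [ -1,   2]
6

tr(A) = 4 + 2 = 6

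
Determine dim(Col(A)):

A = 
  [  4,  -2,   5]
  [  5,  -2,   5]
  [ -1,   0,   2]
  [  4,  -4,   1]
Row reduce:
R2 → R2 - (5/4)·R1
R3 → R3 + (1/4)·R1
R4 → R4 - (1)·R1
R3 → R3 + (1)·R2
R4 → R4 + (4)·R2
R4 → R4 + (9/2)·R3
REF = 
  [   4,   -2,    5]
  [   0,  1/2, -5/4]
  [   0,    0,    2]
  [   0,    0,    0]
Pivot columns: 1, 2, 3 → 3 pivots.
dim(Col(A)) = number of pivot columns = 3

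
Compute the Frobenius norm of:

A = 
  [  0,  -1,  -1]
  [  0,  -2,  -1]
||A||_F = 2.646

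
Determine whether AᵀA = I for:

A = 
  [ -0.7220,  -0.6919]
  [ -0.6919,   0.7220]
Yes

AᵀA = 
  [  1,   0]
  [  0,   1]
≈ I (equal to I up to the 4-dp rounding of the entries)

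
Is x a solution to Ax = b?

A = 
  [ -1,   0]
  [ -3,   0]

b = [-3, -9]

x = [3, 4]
Yes

Ax = [-3, -9] = b ✓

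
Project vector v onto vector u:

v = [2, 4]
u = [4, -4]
proj_u(v) = [-1, 1]

v·u = (2)(4) + (4)(-4) = -8
u·u = (4)² + (-4)² = 32
proj_u(v) = (v·u / u·u) × u = (-8/32) × u = (-1/4) × u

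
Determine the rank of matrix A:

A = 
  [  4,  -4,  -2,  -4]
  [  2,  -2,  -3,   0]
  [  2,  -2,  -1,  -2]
Row reduce:
R2 → R2 - (1/2)·R1
R3 → R3 - (1/2)·R1
REF = 
  [  4,  -4,  -2,  -4]
  [  0,   0,  -2,   2]
  [  0,   0,   0,   0]
Pivot columns: 1, 3 → 2 pivots.

rank(A) = 2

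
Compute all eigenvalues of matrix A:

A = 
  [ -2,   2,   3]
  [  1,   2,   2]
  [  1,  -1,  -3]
Characteristic polynomial: det(λI - A) = λ³ + 3λ² - 7λ - 9
Testing integer divisors of the constant term: p(-1) = 0, so (λ + 1) is a factor:
p(λ) = (λ + 1)(λ² + 2λ - 9)
λ² + 2λ - 9 = 0  ⇒  λ = (-2 ± √((2)² - 4·(-9)))/2 = (-2 ± √(40))/2
  = -1 + √10,  -1 - √10

λ = -1, -1 + √10, -1 - √10  (≈ -1, 2.162, -4.162)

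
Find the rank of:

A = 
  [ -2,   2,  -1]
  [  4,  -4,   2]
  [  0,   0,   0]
rank(A) = 1

Row reduce:
R2 → R2 + (2)·R1
REF = 
  [ -2,   2,  -1]
  [  0,   0,   0]
  [  0,   0,   0]
Pivot columns: 1 → 1 pivot.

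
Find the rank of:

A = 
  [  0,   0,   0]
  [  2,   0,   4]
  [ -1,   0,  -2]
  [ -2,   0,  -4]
rank(A) = 1

Row reduce:
Swap R1 ↔ R2
R3 → R3 + (1/2)·R1
R4 → R4 + (1)·R1
REF = 
  [  2,   0,   4]
  [  0,   0,   0]
  [  0,   0,   0]
  [  0,   0,   0]
Pivot columns: 1 → 1 pivot.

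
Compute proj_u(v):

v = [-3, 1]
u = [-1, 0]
v·u = (-3)(-1) + (1)(0) = 3
u·u = (-1)² + (0)² = 1
proj_u(v) = (v·u / u·u) × u = (3/1) × u = (3) × u

proj_u(v) = [-3, 0]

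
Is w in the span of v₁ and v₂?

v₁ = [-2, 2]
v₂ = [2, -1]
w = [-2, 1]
Yes

Form the augmented matrix and row-reduce:
[v₁|v₂|w] = 
  [ -2,   2,  -2]
  [  2,  -1,   1]
R2 → R2 + (1)·R1
REF = 
  [ -2,   2,  -2]
  [  0,   1,  -1]

No row of the form [0 0 | nonzero], so the system is consistent. Back-substitution gives c₁ = 0, c₂ = -1: w = (0)·v₁ + (-1)·v₂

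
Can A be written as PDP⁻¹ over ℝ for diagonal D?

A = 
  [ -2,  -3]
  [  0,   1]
Yes

tr(A) = -1, det(A) = -2
Characteristic polynomial: λ² - tr(A)λ + det(A) = λ² + λ - 2
λ² + λ - 2 = (λ + 2)(λ - 1)
Eigenvalues: 1, -2
λ=-2: alg. mult. = 1, geom. mult. = 2 - rank(A - (-2)I) = 2 - 1 = 1
λ=1: alg. mult. = 1, geom. mult. = 2 - rank(A - (1)I) = 2 - 1 = 1
Sum of geometric multiplicities equals n, so A has n independent eigenvectors.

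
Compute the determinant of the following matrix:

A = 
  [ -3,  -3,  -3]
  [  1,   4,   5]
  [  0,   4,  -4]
Cofactor expansion along row 1:
det(A) = (-3)·((4)(-4) - (5)(4)) - (-3)·((1)(-4) - (5)(0)) + (-3)·((1)(4) - (4)(0))
  = (-3)(-36) - (-3)(-4) + (-3)(4)
  = 84

det(A) = 84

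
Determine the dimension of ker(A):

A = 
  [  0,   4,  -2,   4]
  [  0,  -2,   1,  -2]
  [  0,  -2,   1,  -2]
nullity(A) = 3

Row reduce:
R2 → R2 + (1/2)·R1
R3 → R3 + (1/2)·R1
REF = 
  [  0,   4,  -2,   4]
  [  0,   0,   0,   0]
  [  0,   0,   0,   0]
Pivot columns: 2 → 1 pivot.
rank(A) = 1, so nullity(A) = 4 - 1 = 3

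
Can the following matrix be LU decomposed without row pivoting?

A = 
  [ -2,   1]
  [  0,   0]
Yes.
A[1,1] = -2 ≠ 0, so Gaussian elimination proceeds without a row swap: multiplier ℓ₂₁ = (0)/(-2) = 0, and U[2,2] = 0 - (0)(1) = 0.
L = 
  [  1,   0]
  [  0,   1]
U = 
  [ -2,   1]
  [  0,   0]
Check row 2 of LU: [(0)(-2), (0)(1) + 0] = [0, 0] = row 2 of A ✓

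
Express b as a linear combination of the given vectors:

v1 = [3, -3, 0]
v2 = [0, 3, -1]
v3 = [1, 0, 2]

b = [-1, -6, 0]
c1 = 0, c2 = -2, c3 = -1

b = 0·v1 + -2·v2 + -1·v3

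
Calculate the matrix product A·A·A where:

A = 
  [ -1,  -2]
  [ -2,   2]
A^3 = 
  [ -1, -14]
  [-14,  20]

A² = A·A:
A²[1,1] = (-1)(-1) + (-2)(-2) = 5
A²[1,2] = (-1)(-2) + (-2)(2) = -2
A²[2,1] = (-2)(-1) + (2)(-2) = -2
A²[2,2] = (-2)(-2) + (2)(2) = 8
A² = 
  [  5,  -2]
  [ -2,   8]

A^3 = A^2·A:
A^3[1,1] = (5)(-1) + (-2)(-2) = -1
A^3[1,2] = (5)(-2) + (-2)(2) = -14
A^3[2,1] = (-2)(-1) + (8)(-2) = -14
A^3[2,2] = (-2)(-2) + (8)(2) = 20
A^3 = 
  [ -1, -14]
  [-14,  20]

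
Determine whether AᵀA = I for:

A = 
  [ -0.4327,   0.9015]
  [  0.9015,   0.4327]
Yes

AᵀA = 
  [  0.9999,   0]
  [  0,   0.9999]
≈ I (equal to I up to the 4-dp rounding of the entries)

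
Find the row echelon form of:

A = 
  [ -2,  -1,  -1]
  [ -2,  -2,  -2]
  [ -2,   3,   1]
Row operations:
R2 → R2 - (1)·R1
R3 → R3 - (1)·R1
R3 → R3 + (4)·R2

Resulting echelon form:
REF = 
  [ -2,  -1,  -1]
  [  0,  -1,  -1]
  [  0,   0,  -2]

Rank = 3 (number of non-zero pivot rows).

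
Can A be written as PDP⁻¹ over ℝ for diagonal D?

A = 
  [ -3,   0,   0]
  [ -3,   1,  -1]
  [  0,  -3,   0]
Yes

Characteristic polynomial: det(λI - A) = λ³ + 2λ² - 6λ - 9
Testing integer divisors of the constant term: p(-3) = 0, so (λ + 3) is a factor:
p(λ) = (λ + 3)(λ² - λ - 3)
λ² - λ - 3 = 0  ⇒  λ = (1 ± √((-1)² - 4·(-3)))/2 = (1 ± √(13))/2
  = (1 + √13)/2,  (1 - √13)/2
Eigenvalues: -3, (1 + √13)/2, (1 - √13)/2  (≈ -3, 2.303, -1.303)
The two irrational eigenvalues are distinct (simple), so each has alg. mult. = geom. mult. = 1.
λ=-3: alg. mult. = 1, geom. mult. = 3 - rank(A - (-3)I) = 3 - 2 = 1
Sum of geometric multiplicities equals n, so A has n independent eigenvectors.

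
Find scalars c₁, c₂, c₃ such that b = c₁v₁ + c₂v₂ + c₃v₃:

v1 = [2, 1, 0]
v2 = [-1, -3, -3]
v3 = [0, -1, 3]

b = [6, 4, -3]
c1 = 3, c2 = 0, c3 = -1

b = 3·v1 + 0·v2 + -1·v3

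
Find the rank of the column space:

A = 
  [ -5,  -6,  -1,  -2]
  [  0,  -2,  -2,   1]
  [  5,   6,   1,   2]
Row reduce:
R3 → R3 + (1)·R1
REF = 
  [ -5,  -6,  -1,  -2]
  [  0,  -2,  -2,   1]
  [  0,   0,   0,   0]
Pivot columns: 1, 2 → 2 pivots.
dim(Col(A)) = number of pivot columns = 2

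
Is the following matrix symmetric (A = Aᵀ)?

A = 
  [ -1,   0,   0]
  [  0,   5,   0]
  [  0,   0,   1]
Yes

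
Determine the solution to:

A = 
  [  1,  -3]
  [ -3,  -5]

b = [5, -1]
x = [2, -1]

Row reduce the augmented matrix [A|b]:
R2 → R2 + (3)·R1
REF = 
  [  1,  -3,   5]
  [  0, -14,  14]

Back-substitution:
x₂ = 14 / (-14) = -1
x₁ = (5 - (-3)(-1)) / 1 = 2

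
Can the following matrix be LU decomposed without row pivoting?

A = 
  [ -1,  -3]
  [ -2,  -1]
Yes.
A[1,1] = -1 ≠ 0, so Gaussian elimination proceeds without a row swap: multiplier ℓ₂₁ = (-2)/(-1) = 2, and U[2,2] = -1 - (2)(-3) = 5.
L = 
  [  1,   0]
  [  2,   1]
U = 
  [ -1,  -3]
  [  0,   5]
Check row 2 of LU: [(2)(-1), (2)(-3) + 5] = [-2, -1] = row 2 of A ✓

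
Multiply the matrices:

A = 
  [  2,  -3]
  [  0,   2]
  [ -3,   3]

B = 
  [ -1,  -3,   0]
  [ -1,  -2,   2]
AB = 
  [  1,   0,  -6]
  [ -2,  -4,   4]
  [  0,   3,   6]

A is 3×2 and B is 2×3, so AB is 3×3. Each entry is (row of A)·(column of B):
AB[1,1] = (2)(-1) + (-3)(-1) = 1
AB[1,2] = (2)(-3) + (-3)(-2) = 0
AB[1,3] = (2)(0) + (-3)(2) = -6
AB[2,1] = (0)(-1) + (2)(-1) = -2
AB[2,2] = (0)(-3) + (2)(-2) = -4
AB[2,3] = (0)(0) + (2)(2) = 4
AB[3,1] = (-3)(-1) + (3)(-1) = 0
AB[3,2] = (-3)(-3) + (3)(-2) = 3
AB[3,3] = (-3)(0) + (3)(2) = 6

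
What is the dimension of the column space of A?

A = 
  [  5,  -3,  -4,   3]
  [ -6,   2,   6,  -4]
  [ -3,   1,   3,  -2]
Row reduce:
R2 → R2 + (6/5)·R1
R3 → R3 + (3/5)·R1
R3 → R3 - (1/2)·R2
REF = 
  [   5,   -3,   -4,    3]
  [   0, -8/5,  6/5, -2/5]
  [   0,    0,    0,    0]
Pivot columns: 1, 2 → 2 pivots.
dim(Col(A)) = number of pivot columns = 2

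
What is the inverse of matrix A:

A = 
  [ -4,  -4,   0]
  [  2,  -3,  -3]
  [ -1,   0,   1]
det(A) = (-4)·((-3)(1) - (-3)(0)) - (-4)·((2)(1) - (-3)(-1)) + (0)·((2)(0) - (-3)(-1))
  = (-4)(-3) - (-4)(-1) + (0)(-3)
  = 8
det(A) = 8 ≠ 0, so A is invertible.

Cofactors Cᵢⱼ = (-1)ⁱ⁺ʲ·Mᵢⱼ:
C = 
  [ -3,   1,  -3]
  [  4,  -4,   4]
  [ 12, -12,  20]

adj(A) = Cᵀ:
adj(A) = 
  [ -3,   4,  12]
  [  1,  -4, -12]
  [ -3,   4,  20]

A⁻¹ = (1/8) · adj(A):
A⁻¹ = 
  [-3/8,  1/2,  3/2]
  [ 1/8, -1/2, -3/2]
  [-3/8,  1/2,  5/2]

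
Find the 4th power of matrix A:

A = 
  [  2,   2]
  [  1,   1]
A^4 = 
  [ 54,  54]
  [ 27,  27]

A² = A·A:
A²[1,1] = (2)(2) + (2)(1) = 6
A²[1,2] = (2)(2) + (2)(1) = 6
A²[2,1] = (1)(2) + (1)(1) = 3
A²[2,2] = (1)(2) + (1)(1) = 3
A² = 
  [  6,   6]
  [  3,   3]

A^3 = A^2·A:
A^3[1,1] = (6)(2) + (6)(1) = 18
A^3[1,2] = (6)(2) + (6)(1) = 18
A^3[2,1] = (3)(2) + (3)(1) = 9
A^3[2,2] = (3)(2) + (3)(1) = 9
A^3 = 
  [ 18,  18]
  [  9,   9]

A^4 = A^3·A:
A^4[1,1] = (18)(2) + (18)(1) = 54
A^4[1,2] = (18)(2) + (18)(1) = 54
A^4[2,1] = (9)(2) + (9)(1) = 27
A^4[2,2] = (9)(2) + (9)(1) = 27
A^4 = 
  [ 54,  54]
  [ 27,  27]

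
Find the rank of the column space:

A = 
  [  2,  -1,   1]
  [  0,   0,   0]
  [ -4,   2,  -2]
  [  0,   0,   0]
dim(Col(A)) = 1

Row reduce:
R3 → R3 + (2)·R1
REF = 
  [  2,  -1,   1]
  [  0,   0,   0]
  [  0,   0,   0]
  [  0,   0,   0]
Pivot columns: 1 → 1 pivot.
dim(Col(A)) = number of pivot columns = 1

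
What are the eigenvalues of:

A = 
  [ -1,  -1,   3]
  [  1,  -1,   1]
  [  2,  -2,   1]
λ = 1, -1 + √3, -1 - √3  (≈ 1, 0.7321, -2.732)

Characteristic polynomial: det(λI - A) = λ³ + λ² - 4λ + 2
Testing integer divisors of the constant term: p(1) = 0, so (λ - 1) is a factor:
p(λ) = (λ - 1)(λ² + 2λ - 2)
λ² + 2λ - 2 = 0  ⇒  λ = (-2 ± √((2)² - 4·(-2)))/2 = (-2 ± √(12))/2
  = -1 + √3,  -1 - √3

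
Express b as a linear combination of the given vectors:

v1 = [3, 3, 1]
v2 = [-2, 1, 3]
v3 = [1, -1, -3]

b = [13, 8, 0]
c1 = 3, c2 = -3, c3 = -2

b = 3·v1 + -3·v2 + -2·v3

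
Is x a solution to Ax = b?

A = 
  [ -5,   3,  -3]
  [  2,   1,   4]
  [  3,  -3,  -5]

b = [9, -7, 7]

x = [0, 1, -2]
Yes

Ax = [9, -7, 7] = b ✓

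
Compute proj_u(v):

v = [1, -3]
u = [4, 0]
proj_u(v) = [1, 0]

v·u = (1)(4) + (-3)(0) = 4
u·u = (4)² + (0)² = 16
proj_u(v) = (v·u / u·u) × u = (4/16) × u = (1/4) × u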